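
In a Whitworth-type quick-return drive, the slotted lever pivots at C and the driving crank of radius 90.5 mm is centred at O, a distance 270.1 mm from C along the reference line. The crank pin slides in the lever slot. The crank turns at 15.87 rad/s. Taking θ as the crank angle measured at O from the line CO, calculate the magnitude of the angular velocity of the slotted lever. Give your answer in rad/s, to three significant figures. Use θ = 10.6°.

3.96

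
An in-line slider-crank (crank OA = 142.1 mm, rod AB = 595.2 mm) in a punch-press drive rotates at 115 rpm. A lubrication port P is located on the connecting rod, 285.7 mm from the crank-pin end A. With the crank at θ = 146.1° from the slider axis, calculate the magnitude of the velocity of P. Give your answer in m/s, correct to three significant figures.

1.14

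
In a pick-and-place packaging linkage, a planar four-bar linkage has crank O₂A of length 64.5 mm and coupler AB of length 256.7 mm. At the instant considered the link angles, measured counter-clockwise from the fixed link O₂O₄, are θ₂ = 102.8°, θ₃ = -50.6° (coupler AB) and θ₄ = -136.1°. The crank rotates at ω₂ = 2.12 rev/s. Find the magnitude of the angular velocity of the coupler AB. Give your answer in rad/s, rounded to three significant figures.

ω₂ = 13.32 rad/s (from 2.12 rev/s).
Differentiating the loop-closure r₂e^{iθ₂}+r₃e^{iθ₃}=r₁+r₄e^{iθ₄} gives r₂ω₂e^{iθ₂}+r₃ω₃e^{iθ₃}=r₄ω₄e^{iθ₄}.
Eliminating the other unknown: ω₃ = r₂ω₂ sin(θ₄−θ₂) / [r₃ sin(θ₃−θ₄)].
Numerator sine = +0.85627; denominator sine = +0.99692.
Result = 0.0645·13.32·(+0.85627) / (0.2567·(+0.99692)) = +2.8747 rad/s; magnitude 2.8747 rad/s.

2.87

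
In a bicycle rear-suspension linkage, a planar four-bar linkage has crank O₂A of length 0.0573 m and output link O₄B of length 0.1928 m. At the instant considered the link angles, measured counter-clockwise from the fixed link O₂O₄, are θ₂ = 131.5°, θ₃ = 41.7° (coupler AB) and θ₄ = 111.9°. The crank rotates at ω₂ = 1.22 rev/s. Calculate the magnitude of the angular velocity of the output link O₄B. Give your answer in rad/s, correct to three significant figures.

ω₂ = 7.665 rad/s (from 1.22 rev/s).
Differentiating the loop-closure r₂e^{iθ₂}+r₃e^{iθ₃}=r₁+r₄e^{iθ₄} gives r₂ω₂e^{iθ₂}+r₃ω₃e^{iθ₃}=r₄ω₄e^{iθ₄}.
Eliminating the other unknown: ω₄ = r₂ω₂ sin(θ₂−θ₃) / [r₄ sin(θ₄−θ₃)].
Numerator sine = +0.99999; denominator sine = +0.94088.
Result = 0.0573·7.665·(+0.99999) / (0.1928·(+0.94088)) = +2.4213 rad/s; magnitude 2.4213 rad/s.

2.42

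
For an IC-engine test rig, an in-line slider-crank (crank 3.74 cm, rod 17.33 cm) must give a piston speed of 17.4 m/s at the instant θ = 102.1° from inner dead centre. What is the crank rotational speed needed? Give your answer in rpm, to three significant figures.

For an in-line slider-crank, |v_piston| = rω|sinθ|·[1 + r cosθ/√(L² − r² sin²θ)].
With r = 0.0374 m, L = 0.1733 m, θ = 102.1°: the bracketed kinematic factor |dx/dθ| = 0.034877 m.
ω = v/|dx/dθ| = 17.4/0.034877 = 498.9 rad/s.
N = 60ω/(2π) = 4764.2 rpm.

4760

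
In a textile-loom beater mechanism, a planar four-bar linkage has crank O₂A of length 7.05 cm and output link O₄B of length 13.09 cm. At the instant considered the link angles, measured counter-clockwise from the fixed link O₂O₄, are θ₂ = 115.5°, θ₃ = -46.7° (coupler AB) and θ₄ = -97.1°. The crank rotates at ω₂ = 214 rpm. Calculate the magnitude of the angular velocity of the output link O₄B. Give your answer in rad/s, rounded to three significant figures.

ω₂ = 22.41 rad/s (from 214 rpm).
Differentiating the loop-closure r₂e^{iθ₂}+r₃e^{iθ₃}=r₁+r₄e^{iθ₄} gives r₂ω₂e^{iθ₂}+r₃ω₃e^{iθ₃}=r₄ω₄e^{iθ₄}.
Eliminating the other unknown: ω₄ = r₂ω₂ sin(θ₂−θ₃) / [r₄ sin(θ₄−θ₃)].
Numerator sine = +0.30570; denominator sine = -0.77051.
Result = 0.0705·22.41·(+0.30570) / (0.1309·(-0.77051)) = -4.7885 rad/s; magnitude 4.7885 rad/s.

4.79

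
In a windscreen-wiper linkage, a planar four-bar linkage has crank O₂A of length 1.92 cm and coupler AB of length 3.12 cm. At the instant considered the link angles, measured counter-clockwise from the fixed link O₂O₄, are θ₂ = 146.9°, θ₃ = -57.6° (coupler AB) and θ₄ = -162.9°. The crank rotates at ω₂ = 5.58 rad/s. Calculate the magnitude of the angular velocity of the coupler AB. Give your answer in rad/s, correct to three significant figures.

2.74

ω₂ = 5.58 rad/s
Differentiating the loop-closure r₂e^{iθ₂}+r₃e^{iθ₃}=r₁+r₄e^{iθ₄} gives r₂ω₂e^{iθ₂}+r₃ω₃e^{iθ₃}=r₄ω₄e^{iθ₄}.
Eliminating the other unknown: ω₃ = r₂ω₂ sin(θ₄−θ₂) / [r₃ sin(θ₃−θ₄)].
Numerator sine = +0.76828; denominator sine = +0.96456.
Result = 0.0192·5.58·(+0.76828) / (0.0312·(+0.96456)) = +2.7351 rad/s; magnitude 2.7351 rad/s.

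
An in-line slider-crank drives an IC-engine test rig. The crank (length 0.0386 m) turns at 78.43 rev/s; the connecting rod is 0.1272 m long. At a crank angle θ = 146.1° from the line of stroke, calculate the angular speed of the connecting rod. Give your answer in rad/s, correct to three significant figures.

126

ω = 492.8 rad/s (converted from 78.43 rev/s).
The rod makes angle φ with the slider axis where L sinφ = r sinθ; differentiating, L cosφ·φ̇ = r ω cosθ.
L cosφ = √(L² − r² sin²θ) = 0.12536 m.
|ω_rod| = r ω |cosθ| / √(L² − r² sin²θ) = 0.0386·492.8·0.83001/0.12536 = 125.94 rad/s.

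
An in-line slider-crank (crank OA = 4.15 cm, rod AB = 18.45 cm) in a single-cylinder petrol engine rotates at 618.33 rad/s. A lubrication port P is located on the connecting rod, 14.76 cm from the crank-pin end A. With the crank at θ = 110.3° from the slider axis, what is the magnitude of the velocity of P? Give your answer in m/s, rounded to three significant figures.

22.6

ω = 618.3 rad/s.  Crank-pin speed |V_A| = rω = 25.661 m/s, perpendicular to OA.
Rod angle: sinφ = −(r/L) sinθ ⇒ φ = -12.179°; ω_rod = −rω cosθ/√(L²−r²sin²θ) = +49.364 rad/s.
V_P = V_A + ω_rod × AP, with AP = 0.1476 m along the rod.
Components: V_Px = −rω sinθ − a·ω_rod·sinφ = -22.53 m/s;  V_Py = rω cosθ + a·ω_rod·cosφ = -1.7805 m/s.
|V_P| = √(V_Px² + V_Py²) = 22.6 m/s.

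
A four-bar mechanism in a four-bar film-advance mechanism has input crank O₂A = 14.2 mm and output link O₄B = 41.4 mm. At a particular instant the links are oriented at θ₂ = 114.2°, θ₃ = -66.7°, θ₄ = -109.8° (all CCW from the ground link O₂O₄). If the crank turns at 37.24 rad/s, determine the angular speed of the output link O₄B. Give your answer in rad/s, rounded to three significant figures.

ω₂ = 37.24 rad/s
Differentiating the loop-closure r₂e^{iθ₂}+r₃e^{iθ₃}=r₁+r₄e^{iθ₄} gives r₂ω₂e^{iθ₂}+r₃ω₃e^{iθ₃}=r₄ω₄e^{iθ₄}.
Eliminating the other unknown: ω₄ = r₂ω₂ sin(θ₂−θ₃) / [r₄ sin(θ₄−θ₃)].
Numerator sine = -0.01571; denominator sine = -0.68327.
Result = 0.0142·37.24·(-0.01571) / (0.0414·(-0.68327)) = +0.29363 rad/s; magnitude 0.29363 rad/s.

0.294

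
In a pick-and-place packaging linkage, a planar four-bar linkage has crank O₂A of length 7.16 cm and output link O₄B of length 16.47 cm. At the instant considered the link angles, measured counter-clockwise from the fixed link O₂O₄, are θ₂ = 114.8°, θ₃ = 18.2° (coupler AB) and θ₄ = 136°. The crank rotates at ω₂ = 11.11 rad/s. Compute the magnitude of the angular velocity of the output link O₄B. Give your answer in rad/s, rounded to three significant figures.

5.42

ω₂ = 11.11 rad/s
Differentiating the loop-closure r₂e^{iθ₂}+r₃e^{iθ₃}=r₁+r₄e^{iθ₄} gives r₂ω₂e^{iθ₂}+r₃ω₃e^{iθ₃}=r₄ω₄e^{iθ₄}.
Eliminating the other unknown: ω₄ = r₂ω₂ sin(θ₂−θ₃) / [r₄ sin(θ₄−θ₃)].
Numerator sine = +0.99337; denominator sine = +0.88458.
Result = 0.0716·11.11·(+0.99337) / (0.1647·(+0.88458)) = +5.4239 rad/s; magnitude 5.4239 rad/s.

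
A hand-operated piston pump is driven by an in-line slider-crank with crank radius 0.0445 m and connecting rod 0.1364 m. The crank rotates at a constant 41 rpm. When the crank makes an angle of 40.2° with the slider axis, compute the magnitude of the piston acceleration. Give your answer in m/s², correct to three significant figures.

0.680

ω = 2π·41/60 = 4.294 rad/s
x(θ) = r cosθ + √(L² − r² sin²θ); with ω constant, a = ω²·d²x/dθ².
d²x/dθ² = −r cosθ − r²(cos2θ)/√u − r⁴ sin²2θ/(4u^{3/2}),  u = L² − r² sin²θ = 0.01778 m².
Substituting r = 0.0445 m, L = 0.1364 m, θ = 40.2°: d²x/dθ² = -0.036868 m.
a = ω²·d²x/dθ² = (4.294)²·(-0.036868) = -0.67963 m/s²;  |a| = 0.67963 m/s².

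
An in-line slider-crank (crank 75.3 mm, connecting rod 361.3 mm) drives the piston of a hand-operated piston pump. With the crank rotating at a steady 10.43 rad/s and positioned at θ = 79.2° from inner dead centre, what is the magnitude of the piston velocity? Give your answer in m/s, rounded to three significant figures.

0.802

ω = 10.43 rad/s
For an in-line slider-crank, x = r cosθ + √(L² − r² sin²θ), so v = −rω sinθ·[1 + r cosθ/√(L² − r² sin²θ)].
With r = 0.0753 m, L = 0.3613 m, θ = 79.2°: √(L² − r² sin²θ) = 0.35365 m.
v = −0.0753·10.43·0.98229·[1 + 0.0753·0.18738/0.35365] = -0.80225 m/s.
|v| = 0.80225 m/s.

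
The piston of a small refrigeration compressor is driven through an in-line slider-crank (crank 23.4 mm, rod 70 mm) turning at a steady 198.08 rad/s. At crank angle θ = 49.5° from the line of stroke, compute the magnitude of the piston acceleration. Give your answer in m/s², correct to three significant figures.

556

ω = 198.1 rad/s
x(θ) = r cosθ + √(L² − r² sin²θ); with ω constant, a = ω²·d²x/dθ².
d²x/dθ² = −r cosθ − r²(cos2θ)/√u − r⁴ sin²2θ/(4u^{3/2}),  u = L² − r² sin²θ = 0.00458339 m².
Substituting r = 0.0234 m, L = 0.07 m, θ = 49.5°: d²x/dθ² = -0.014167 m.
a = ω²·d²x/dθ² = (198.1)²·(-0.014167) = -555.87 m/s²;  |a| = 555.87 m/s².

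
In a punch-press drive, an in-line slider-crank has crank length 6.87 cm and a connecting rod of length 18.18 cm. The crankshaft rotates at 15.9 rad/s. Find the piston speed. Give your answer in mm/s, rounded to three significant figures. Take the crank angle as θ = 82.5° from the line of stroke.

ω = 15.9 rad/s
For an in-line slider-crank, x = r cosθ + √(L² − r² sin²θ), so v = −rω sinθ·[1 + r cosθ/√(L² − r² sin²θ)].
With r = 0.0687 m, L = 0.1818 m, θ = 82.5°: √(L² − r² sin²θ) = 0.16856 m.
v = −0.0687·15.9·0.99144·[1 + 0.0687·0.13053/0.16856] = -1.1406 m/s.
|v| = 1.1406 m/s = 1140.6 mm/s.

1140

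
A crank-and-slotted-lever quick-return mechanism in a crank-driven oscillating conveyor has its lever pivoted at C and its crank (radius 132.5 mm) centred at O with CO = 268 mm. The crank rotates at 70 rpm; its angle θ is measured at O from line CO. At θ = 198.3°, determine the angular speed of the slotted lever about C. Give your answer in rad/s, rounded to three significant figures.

5.40

ω = 7.33 rad/s (from 70 rpm).
Crank pin A relative to C: A = (d + r cosθ, r sinθ); lever angle φ = atan2(r sinθ, d + r cosθ).
Differentiating tanφ: φ̇ = rω(d cosθ + r)/(d² + r² + 2dr cosθ).
d² + r² + 2dr cosθ = |CA|² = 0.0219521 m²;  d cosθ + r = -0.12195 m.
|ω_lever| = |0.1325·7.33·-0.12195| / 0.0219521 = 5.3955 rad/s.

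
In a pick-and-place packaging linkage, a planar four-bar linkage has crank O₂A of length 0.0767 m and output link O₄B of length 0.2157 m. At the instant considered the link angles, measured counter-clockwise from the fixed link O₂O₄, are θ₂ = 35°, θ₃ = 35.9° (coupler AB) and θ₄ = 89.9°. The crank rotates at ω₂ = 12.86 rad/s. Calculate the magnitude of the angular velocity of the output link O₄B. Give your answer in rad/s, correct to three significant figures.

ω₂ = 12.86 rad/s
Differentiating the loop-closure r₂e^{iθ₂}+r₃e^{iθ₃}=r₁+r₄e^{iθ₄} gives r₂ω₂e^{iθ₂}+r₃ω₃e^{iθ₃}=r₄ω₄e^{iθ₄}.
Eliminating the other unknown: ω₄ = r₂ω₂ sin(θ₂−θ₃) / [r₄ sin(θ₄−θ₃)].
Numerator sine = -0.01571; denominator sine = +0.80902.
Result = 0.0767·12.86·(-0.01571) / (0.2157·(+0.80902)) = -0.088783 rad/s; magnitude 0.088783 rad/s.

0.0888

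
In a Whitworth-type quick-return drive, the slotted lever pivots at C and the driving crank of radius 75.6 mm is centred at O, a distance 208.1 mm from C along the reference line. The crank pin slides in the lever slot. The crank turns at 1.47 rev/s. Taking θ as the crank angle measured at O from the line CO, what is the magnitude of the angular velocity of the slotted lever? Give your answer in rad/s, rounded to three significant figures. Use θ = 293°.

ω = 9.236 rad/s (from 1.47 rev/s).
Crank pin A relative to C: A = (d + r cosθ, r sinθ); lever angle φ = atan2(r sinθ, d + r cosθ).
Differentiating tanφ: φ̇ = rω(d cosθ + r)/(d² + r² + 2dr cosθ).
d² + r² + 2dr cosθ = |CA|² = 0.0613152 m²;  d cosθ + r = +0.15691 m.
|ω_lever| = |0.0756·9.236·+0.15691| / 0.0613152 = 1.7869 rad/s.

1.79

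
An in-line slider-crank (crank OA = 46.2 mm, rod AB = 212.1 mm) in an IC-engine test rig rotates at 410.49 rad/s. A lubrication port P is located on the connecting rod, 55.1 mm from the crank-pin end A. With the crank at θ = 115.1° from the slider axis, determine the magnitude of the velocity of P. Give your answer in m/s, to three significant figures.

17.8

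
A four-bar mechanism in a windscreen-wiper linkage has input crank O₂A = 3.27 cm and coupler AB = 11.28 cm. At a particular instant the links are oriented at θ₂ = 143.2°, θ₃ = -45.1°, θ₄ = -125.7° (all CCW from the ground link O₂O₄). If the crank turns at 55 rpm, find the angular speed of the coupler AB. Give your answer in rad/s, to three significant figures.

1.69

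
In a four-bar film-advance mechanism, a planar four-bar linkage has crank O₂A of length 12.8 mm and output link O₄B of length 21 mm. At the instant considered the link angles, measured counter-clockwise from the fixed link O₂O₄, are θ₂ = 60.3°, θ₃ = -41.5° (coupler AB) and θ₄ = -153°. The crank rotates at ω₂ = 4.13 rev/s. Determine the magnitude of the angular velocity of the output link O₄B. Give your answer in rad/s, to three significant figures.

ω₂ = 25.95 rad/s (from 4.13 rev/s).
Differentiating the loop-closure r₂e^{iθ₂}+r₃e^{iθ₃}=r₁+r₄e^{iθ₄} gives r₂ω₂e^{iθ₂}+r₃ω₃e^{iθ₃}=r₄ω₄e^{iθ₄}.
Eliminating the other unknown: ω₄ = r₂ω₂ sin(θ₂−θ₃) / [r₄ sin(θ₄−θ₃)].
Numerator sine = +0.97887; denominator sine = -0.93042.
Result = 0.0128·25.95·(+0.97887) / (0.021·(-0.93042)) = -16.641 rad/s; magnitude 16.641 rad/s.

16.6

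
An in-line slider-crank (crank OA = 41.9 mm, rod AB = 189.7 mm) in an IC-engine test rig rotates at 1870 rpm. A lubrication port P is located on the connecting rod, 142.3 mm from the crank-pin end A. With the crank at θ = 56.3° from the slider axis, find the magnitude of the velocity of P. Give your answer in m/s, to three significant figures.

7.55

ω = 195.8 rad/s.  Crank-pin speed |V_A| = rω = 8.2051 m/s, perpendicular to OA.
Rod angle: sinφ = −(r/L) sinθ ⇒ φ = -10.589°; ω_rod = −rω cosθ/√(L²−r²sin²θ) = -24.414 rad/s.
V_P = V_A + ω_rod × AP, with AP = 0.1423 m along the rod.
Components: V_Px = −rω sinθ − a·ω_rod·sinφ = -7.4647 m/s;  V_Py = rω cosθ + a·ω_rod·cosφ = +1.1375 m/s.
|V_P| = √(V_Px² + V_Py²) = 7.5509 m/s.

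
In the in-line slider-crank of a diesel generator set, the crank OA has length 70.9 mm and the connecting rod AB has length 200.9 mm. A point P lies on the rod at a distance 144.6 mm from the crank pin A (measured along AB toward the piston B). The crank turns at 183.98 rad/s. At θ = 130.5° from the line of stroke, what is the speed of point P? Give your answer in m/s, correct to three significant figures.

ω = 184 rad/s.  Crank-pin speed |V_A| = rω = 13.044 m/s, perpendicular to OA.
Rod angle: sinφ = −(r/L) sinθ ⇒ φ = -15.566°; ω_rod = −rω cosθ/√(L²−r²sin²θ) = +43.773 rad/s.
V_P = V_A + ω_rod × AP, with AP = 0.1446 m along the rod.
Components: V_Px = −rω sinθ − a·ω_rod·sinφ = -8.2203 m/s;  V_Py = rω cosθ + a·ω_rod·cosφ = -2.374 m/s.
|V_P| = √(V_Px² + V_Py²) = 8.5562 m/s.

8.56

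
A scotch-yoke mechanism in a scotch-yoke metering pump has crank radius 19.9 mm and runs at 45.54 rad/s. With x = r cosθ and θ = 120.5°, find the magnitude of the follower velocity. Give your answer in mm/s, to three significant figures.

781

ω = 45.54 rad/s
x = r cosθ ⇒ ẋ = −rω sinθ.
|v| = rω|sinθ| = 0.0199·45.54·|sin 120.5°| = 0.78085 m/s = 780.85 mm/s.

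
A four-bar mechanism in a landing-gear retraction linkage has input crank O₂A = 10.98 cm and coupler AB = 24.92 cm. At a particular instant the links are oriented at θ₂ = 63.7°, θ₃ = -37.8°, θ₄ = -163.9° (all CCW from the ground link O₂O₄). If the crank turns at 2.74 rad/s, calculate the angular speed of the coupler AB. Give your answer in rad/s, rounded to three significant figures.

1.10

ω₂ = 2.74 rad/s
Differentiating the loop-closure r₂e^{iθ₂}+r₃e^{iθ₃}=r₁+r₄e^{iθ₄} gives r₂ω₂e^{iθ₂}+r₃ω₃e^{iθ₃}=r₄ω₄e^{iθ₄}.
Eliminating the other unknown: ω₃ = r₂ω₂ sin(θ₄−θ₂) / [r₃ sin(θ₃−θ₄)].
Numerator sine = +0.73846; denominator sine = +0.80799.
Result = 0.1098·2.74·(+0.73846) / (0.2492·(+0.80799)) = +1.1034 rad/s; magnitude 1.1034 rad/s.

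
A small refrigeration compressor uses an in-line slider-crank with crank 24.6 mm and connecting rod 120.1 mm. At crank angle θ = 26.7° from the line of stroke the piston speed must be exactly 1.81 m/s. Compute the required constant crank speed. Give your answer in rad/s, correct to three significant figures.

For an in-line slider-crank, |v_piston| = rω|sinθ|·[1 + r cosθ/√(L² − r² sin²θ)].
With r = 0.0246 m, L = 0.1201 m, θ = 26.7°: the bracketed kinematic factor |dx/dθ| = 0.013084 m.
ω = v/|dx/dθ| = 1.81/0.013084 = 138.33 rad/s.

138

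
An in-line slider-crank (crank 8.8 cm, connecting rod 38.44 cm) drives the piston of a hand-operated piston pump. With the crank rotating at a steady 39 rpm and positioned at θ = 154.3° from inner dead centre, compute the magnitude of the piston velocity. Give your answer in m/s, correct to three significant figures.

0.124

ω = 2π·39/60 = 4.084 rad/s
For an in-line slider-crank, x = r cosθ + √(L² − r² sin²θ), so v = −rω sinθ·[1 + r cosθ/√(L² − r² sin²θ)].
With r = 0.088 m, L = 0.3844 m, θ = 154.3°: √(L² − r² sin²θ) = 0.3825 m.
v = −0.088·4.084·0.43366·[1 + 0.088·-0.90108/0.3825] = -0.12355 m/s.
|v| = 0.12355 m/s.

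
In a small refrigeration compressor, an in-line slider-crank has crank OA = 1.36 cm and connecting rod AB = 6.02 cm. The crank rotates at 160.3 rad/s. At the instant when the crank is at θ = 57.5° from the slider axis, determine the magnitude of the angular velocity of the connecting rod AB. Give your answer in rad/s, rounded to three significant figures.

19.8

ω = 160.3 rad/s
The rod makes angle φ with the slider axis where L sinφ = r sinθ; differentiating, L cosφ·φ̇ = r ω cosθ.
L cosφ = √(L² − r² sin²θ) = 0.059097 m.
|ω_rod| = r ω |cosθ| / √(L² − r² sin²θ) = 0.0136·160.3·0.53730/0.059097 = 19.821 rad/s.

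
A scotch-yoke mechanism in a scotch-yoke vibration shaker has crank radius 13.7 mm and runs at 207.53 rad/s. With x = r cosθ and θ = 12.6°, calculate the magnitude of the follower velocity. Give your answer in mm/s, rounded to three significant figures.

620

ω = 207.5 rad/s
x = r cosθ ⇒ ẋ = −rω sinθ.
|v| = rω|sinθ| = 0.0137·207.5·|sin 12.6°| = 0.62022 m/s = 620.22 mm/s.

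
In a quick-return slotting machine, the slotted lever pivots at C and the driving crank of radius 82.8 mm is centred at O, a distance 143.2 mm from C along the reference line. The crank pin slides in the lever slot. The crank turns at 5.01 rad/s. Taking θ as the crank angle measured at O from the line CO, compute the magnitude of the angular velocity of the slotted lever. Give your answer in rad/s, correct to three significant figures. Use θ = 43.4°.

1.74

ω = 5.01 rad/s
Crank pin A relative to C: A = (d + r cosθ, r sinθ); lever angle φ = atan2(r sinθ, d + r cosθ).
Differentiating tanφ: φ̇ = rω(d cosθ + r)/(d² + r² + 2dr cosθ).
d² + r² + 2dr cosθ = |CA|² = 0.044592 m²;  d cosθ + r = +0.18685 m.
|ω_lever| = |0.0828·5.01·+0.18685| / 0.044592 = 1.7382 rad/s.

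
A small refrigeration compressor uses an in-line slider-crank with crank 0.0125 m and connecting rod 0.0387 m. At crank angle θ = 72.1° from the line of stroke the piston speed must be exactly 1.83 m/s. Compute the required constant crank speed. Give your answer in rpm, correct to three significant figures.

For an in-line slider-crank, |v_piston| = rω|sinθ|·[1 + r cosθ/√(L² − r² sin²θ)].
With r = 0.0125 m, L = 0.0387 m, θ = 72.1°: the bracketed kinematic factor |dx/dθ| = 0.013136 m.
ω = v/|dx/dθ| = 1.83/0.013136 = 139.31 rad/s.
N = 60ω/(2π) = 1330.3 rpm.

1330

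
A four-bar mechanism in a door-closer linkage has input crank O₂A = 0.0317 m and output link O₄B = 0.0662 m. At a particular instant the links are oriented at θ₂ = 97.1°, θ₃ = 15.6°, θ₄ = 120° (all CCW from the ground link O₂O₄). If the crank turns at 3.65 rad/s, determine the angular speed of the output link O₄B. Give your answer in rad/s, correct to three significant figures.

1.78

ω₂ = 3.65 rad/s
Differentiating the loop-closure r₂e^{iθ₂}+r₃e^{iθ₃}=r₁+r₄e^{iθ₄} gives r₂ω₂e^{iθ₂}+r₃ω₃e^{iθ₃}=r₄ω₄e^{iθ₄}.
Eliminating the other unknown: ω₄ = r₂ω₂ sin(θ₂−θ₃) / [r₄ sin(θ₄−θ₃)].
Numerator sine = +0.98902; denominator sine = +0.96858.
Result = 0.0317·3.65·(+0.98902) / (0.0662·(+0.96858)) = +1.7847 rad/s; magnitude 1.7847 rad/s.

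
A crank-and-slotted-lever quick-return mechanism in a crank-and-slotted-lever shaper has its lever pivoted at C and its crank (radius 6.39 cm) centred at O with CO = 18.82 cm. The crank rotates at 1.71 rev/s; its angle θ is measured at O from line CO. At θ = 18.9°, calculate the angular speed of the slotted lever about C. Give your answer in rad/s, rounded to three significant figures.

ω = 10.74 rad/s (from 1.71 rev/s).
Crank pin A relative to C: A = (d + r cosθ, r sinθ); lever angle φ = atan2(r sinθ, d + r cosθ).
Differentiating tanφ: φ̇ = rω(d cosθ + r)/(d² + r² + 2dr cosθ).
d² + r² + 2dr cosθ = |CA|² = 0.0622577 m²;  d cosθ + r = +0.24195 m.
|ω_lever| = |0.0639·10.74·+0.24195| / 0.0622577 = 2.6682 rad/s.

2.67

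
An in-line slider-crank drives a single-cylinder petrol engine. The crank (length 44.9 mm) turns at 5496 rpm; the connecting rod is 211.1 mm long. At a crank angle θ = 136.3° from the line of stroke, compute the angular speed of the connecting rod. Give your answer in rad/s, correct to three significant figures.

89.5

ω = 575.5 rad/s (converted from 5496 rpm).
The rod makes angle φ with the slider axis where L sinφ = r sinθ; differentiating, L cosφ·φ̇ = r ω cosθ.
L cosφ = √(L² − r² sin²θ) = 0.20881 m.
|ω_rod| = r ω |cosθ| / √(L² − r² sin²θ) = 0.0449·575.5·0.72297/0.20881 = 89.473 rad/s.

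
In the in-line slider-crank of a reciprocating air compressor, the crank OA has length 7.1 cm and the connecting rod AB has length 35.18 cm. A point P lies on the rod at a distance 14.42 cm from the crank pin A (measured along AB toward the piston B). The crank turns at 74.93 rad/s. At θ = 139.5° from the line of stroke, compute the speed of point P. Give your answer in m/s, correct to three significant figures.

4.02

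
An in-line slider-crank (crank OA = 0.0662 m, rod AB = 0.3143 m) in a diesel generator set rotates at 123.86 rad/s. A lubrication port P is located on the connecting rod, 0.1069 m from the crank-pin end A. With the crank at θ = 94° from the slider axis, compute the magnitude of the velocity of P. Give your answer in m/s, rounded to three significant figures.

ω = 123.9 rad/s.  Crank-pin speed |V_A| = rω = 8.1995 m/s, perpendicular to OA.
Rod angle: sinφ = −(r/L) sinθ ⇒ φ = -12.129°; ω_rod = −rω cosθ/√(L²−r²sin²θ) = +1.8614 rad/s.
V_P = V_A + ω_rod × AP, with AP = 0.1069 m along the rod.
Components: V_Px = −rω sinθ − a·ω_rod·sinφ = -8.1377 m/s;  V_Py = rω cosθ + a·ω_rod·cosφ = -0.37743 m/s.
|V_P| = √(V_Px² + V_Py²) = 8.1465 m/s.

8.15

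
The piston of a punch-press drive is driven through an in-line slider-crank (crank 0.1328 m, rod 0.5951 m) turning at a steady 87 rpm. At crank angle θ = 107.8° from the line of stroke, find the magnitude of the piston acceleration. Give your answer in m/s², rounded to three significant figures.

5.41

ω = 2π·87/60 = 9.111 rad/s
x(θ) = r cosθ + √(L² − r² sin²θ); with ω constant, a = ω²·d²x/dθ².
d²x/dθ² = −r cosθ − r²(cos2θ)/√u − r⁴ sin²2θ/(4u^{3/2}),  u = L² − r² sin²θ = 0.338156 m².
Substituting r = 0.1328 m, L = 0.5951 m, θ = 107.8°: d²x/dθ² = +0.065122 m.
a = ω²·d²x/dθ² = (9.111)²·(+0.065122) = +5.4053 m/s²;  |a| = 5.4053 m/s².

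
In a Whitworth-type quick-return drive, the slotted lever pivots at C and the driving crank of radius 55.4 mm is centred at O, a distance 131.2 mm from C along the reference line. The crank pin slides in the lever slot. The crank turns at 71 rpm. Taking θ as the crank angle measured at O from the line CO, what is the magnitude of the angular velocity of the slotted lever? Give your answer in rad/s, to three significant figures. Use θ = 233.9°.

ω = 7.435 rad/s (from 71 rpm).
Crank pin A relative to C: A = (d + r cosθ, r sinθ); lever angle φ = atan2(r sinθ, d + r cosθ).
Differentiating tanφ: φ̇ = rω(d cosθ + r)/(d² + r² + 2dr cosθ).
d² + r² + 2dr cosθ = |CA|² = 0.0117175 m²;  d cosθ + r = -0.021903 m.
|ω_lever| = |0.0554·7.435·-0.021903| / 0.0117175 = 0.76994 rad/s.

0.770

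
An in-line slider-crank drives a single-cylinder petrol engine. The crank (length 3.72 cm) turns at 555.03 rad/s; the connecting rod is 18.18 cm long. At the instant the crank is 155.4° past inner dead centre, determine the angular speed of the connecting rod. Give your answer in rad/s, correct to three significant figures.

104

ω = 555 rad/s
The rod makes angle φ with the slider axis where L sinφ = r sinθ; differentiating, L cosφ·φ̇ = r ω cosθ.
L cosφ = √(L² − r² sin²θ) = 0.18114 m.
|ω_rod| = r ω |cosθ| / √(L² − r² sin²θ) = 0.0372·555·0.90924/0.18114 = 103.64 rad/s.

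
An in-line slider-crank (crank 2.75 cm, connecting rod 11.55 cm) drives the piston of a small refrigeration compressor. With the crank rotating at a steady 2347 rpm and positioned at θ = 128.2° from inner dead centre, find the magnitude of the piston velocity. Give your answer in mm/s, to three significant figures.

ω = 2π·2347/60 = 245.8 rad/s
For an in-line slider-crank, x = r cosθ + √(L² − r² sin²θ), so v = −rω sinθ·[1 + r cosθ/√(L² − r² sin²θ)].
With r = 0.0275 m, L = 0.1155 m, θ = 128.2°: √(L² − r² sin²θ) = 0.11346 m.
v = −0.0275·245.8·0.78586·[1 + 0.0275·-0.61841/0.11346] = -4.5154 m/s.
|v| = 4.5154 m/s = 4515.4 mm/s.

4520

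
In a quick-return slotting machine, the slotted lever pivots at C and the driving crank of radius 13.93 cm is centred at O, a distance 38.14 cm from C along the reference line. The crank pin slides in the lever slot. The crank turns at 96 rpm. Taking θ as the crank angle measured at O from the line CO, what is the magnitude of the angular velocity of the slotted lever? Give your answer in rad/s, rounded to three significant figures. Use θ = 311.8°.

2.34

ω = 10.05 rad/s (from 96 rpm).
Crank pin A relative to C: A = (d + r cosθ, r sinθ); lever angle φ = atan2(r sinθ, d + r cosθ).
Differentiating tanφ: φ̇ = rω(d cosθ + r)/(d² + r² + 2dr cosθ).
d² + r² + 2dr cosθ = |CA|² = 0.235695 m²;  d cosθ + r = +0.39352 m.
|ω_lever| = |0.1393·10.05·+0.39352| / 0.235695 = 2.3381 rad/s.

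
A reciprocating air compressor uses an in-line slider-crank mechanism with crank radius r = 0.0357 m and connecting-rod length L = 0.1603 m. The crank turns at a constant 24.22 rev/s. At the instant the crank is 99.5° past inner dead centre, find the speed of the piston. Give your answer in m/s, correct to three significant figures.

ω = 2π·24.2 = 152.2 rad/s
For an in-line slider-crank, x = r cosθ + √(L² − r² sin²θ), so v = −rω sinθ·[1 + r cosθ/√(L² − r² sin²θ)].
With r = 0.0357 m, L = 0.1603 m, θ = 99.5°: √(L² − r² sin²θ) = 0.15639 m.
v = −0.0357·152.2·0.98629·[1 + 0.0357·-0.16505/0.15639] = -5.1564 m/s.
|v| = 5.1564 m/s.

5.16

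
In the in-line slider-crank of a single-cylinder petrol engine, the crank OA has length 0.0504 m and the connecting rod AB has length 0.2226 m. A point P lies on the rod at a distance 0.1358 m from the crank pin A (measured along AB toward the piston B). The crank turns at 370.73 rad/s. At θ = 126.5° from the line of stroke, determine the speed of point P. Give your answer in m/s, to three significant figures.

ω = 370.7 rad/s.  Crank-pin speed |V_A| = rω = 18.685 m/s, perpendicular to OA.
Rod angle: sinφ = −(r/L) sinθ ⇒ φ = -10.487°; ω_rod = −rω cosθ/√(L²−r²sin²θ) = +50.777 rad/s.
V_P = V_A + ω_rod × AP, with AP = 0.1358 m along the rod.
Components: V_Px = −rω sinθ − a·ω_rod·sinφ = -13.765 m/s;  V_Py = rω cosθ + a·ω_rod·cosφ = -4.3338 m/s.
|V_P| = √(V_Px² + V_Py²) = 14.431 m/s.

14.4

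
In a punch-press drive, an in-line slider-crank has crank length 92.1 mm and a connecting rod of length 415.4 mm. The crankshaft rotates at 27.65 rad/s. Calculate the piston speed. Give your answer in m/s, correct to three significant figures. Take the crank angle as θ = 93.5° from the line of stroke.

ω = 27.65 rad/s
For an in-line slider-crank, x = r cosθ + √(L² − r² sin²θ), so v = −rω sinθ·[1 + r cosθ/√(L² − r² sin²θ)].
With r = 0.0921 m, L = 0.4154 m, θ = 93.5°: √(L² − r² sin²θ) = 0.4051 m.
v = −0.0921·27.65·0.99813·[1 + 0.0921·-0.06105/0.4051] = -2.5065 m/s.
|v| = 2.5065 m/s.

2.51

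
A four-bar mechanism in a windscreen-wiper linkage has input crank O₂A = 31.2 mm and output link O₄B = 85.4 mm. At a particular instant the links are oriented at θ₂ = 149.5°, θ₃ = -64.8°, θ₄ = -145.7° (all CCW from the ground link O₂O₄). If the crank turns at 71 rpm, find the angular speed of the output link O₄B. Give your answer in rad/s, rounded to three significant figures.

ω₂ = 7.435 rad/s (from 71 rpm).
Differentiating the loop-closure r₂e^{iθ₂}+r₃e^{iθ₃}=r₁+r₄e^{iθ₄} gives r₂ω₂e^{iθ₂}+r₃ω₃e^{iθ₃}=r₄ω₄e^{iθ₄}.
Eliminating the other unknown: ω₄ = r₂ω₂ sin(θ₂−θ₃) / [r₄ sin(θ₄−θ₃)].
Numerator sine = -0.56353; denominator sine = -0.98741.
Result = 0.0312·7.435·(-0.56353) / (0.0854·(-0.98741)) = +1.5502 rad/s; magnitude 1.5502 rad/s.

1.55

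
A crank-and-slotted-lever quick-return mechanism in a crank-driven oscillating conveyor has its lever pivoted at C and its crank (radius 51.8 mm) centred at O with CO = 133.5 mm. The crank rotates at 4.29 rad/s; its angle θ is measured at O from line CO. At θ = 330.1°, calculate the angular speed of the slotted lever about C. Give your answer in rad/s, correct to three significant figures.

ω = 4.29 rad/s
Crank pin A relative to C: A = (d + r cosθ, r sinθ); lever angle φ = atan2(r sinθ, d + r cosθ).
Differentiating tanφ: φ̇ = rω(d cosθ + r)/(d² + r² + 2dr cosθ).
d² + r² + 2dr cosθ = |CA|² = 0.0324952 m²;  d cosθ + r = +0.16753 m.
|ω_lever| = |0.0518·4.29·+0.16753| / 0.0324952 = 1.1457 rad/s.

1.15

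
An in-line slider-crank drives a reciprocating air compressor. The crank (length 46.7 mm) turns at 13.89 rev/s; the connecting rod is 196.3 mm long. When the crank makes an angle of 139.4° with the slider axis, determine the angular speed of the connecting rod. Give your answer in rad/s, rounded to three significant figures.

ω = 87.27 rad/s (converted from 13.89 rev/s).
The rod makes angle φ with the slider axis where L sinφ = r sinθ; differentiating, L cosφ·φ̇ = r ω cosθ.
L cosφ = √(L² − r² sin²θ) = 0.19393 m.
|ω_rod| = r ω |cosθ| / √(L² − r² sin²θ) = 0.0467·87.27·0.75927/0.19393 = 15.957 rad/s.

16.0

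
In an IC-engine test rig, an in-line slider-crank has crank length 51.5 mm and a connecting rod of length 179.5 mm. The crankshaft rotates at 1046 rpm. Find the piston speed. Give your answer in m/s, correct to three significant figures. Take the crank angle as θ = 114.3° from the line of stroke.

4.51

ω = 2π·1046/60 = 109.5 rad/s
For an in-line slider-crank, x = r cosθ + √(L² − r² sin²θ), so v = −rω sinθ·[1 + r cosθ/√(L² − r² sin²θ)].
With r = 0.0515 m, L = 0.1795 m, θ = 114.3°: √(L² − r² sin²θ) = 0.17325 m.
v = −0.0515·109.5·0.91140·[1 + 0.0515·-0.41151/0.17325] = -4.5125 m/s.
|v| = 4.5125 m/s.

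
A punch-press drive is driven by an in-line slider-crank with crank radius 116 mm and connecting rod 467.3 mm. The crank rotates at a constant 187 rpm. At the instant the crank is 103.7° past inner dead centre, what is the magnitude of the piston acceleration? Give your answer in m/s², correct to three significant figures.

ω = 2π·187/60 = 19.58 rad/s
x(θ) = r cosθ + √(L² − r² sin²θ); with ω constant, a = ω²·d²x/dθ².
d²x/dθ² = −r cosθ − r²(cos2θ)/√u − r⁴ sin²2θ/(4u^{3/2}),  u = L² − r² sin²θ = 0.205668 m².
Substituting r = 0.116 m, L = 0.4673 m, θ = 103.7°: d²x/dθ² = +0.053713 m.
a = ω²·d²x/dθ² = (19.58)²·(+0.053713) = +20.598 m/s²;  |a| = 20.598 m/s².

20.6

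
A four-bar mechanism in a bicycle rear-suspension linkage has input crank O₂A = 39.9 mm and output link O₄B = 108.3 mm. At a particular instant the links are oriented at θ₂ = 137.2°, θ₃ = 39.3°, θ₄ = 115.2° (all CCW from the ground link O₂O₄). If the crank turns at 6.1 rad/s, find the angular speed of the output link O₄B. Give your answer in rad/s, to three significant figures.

ω₂ = 6.1 rad/s
Differentiating the loop-closure r₂e^{iθ₂}+r₃e^{iθ₃}=r₁+r₄e^{iθ₄} gives r₂ω₂e^{iθ₂}+r₃ω₃e^{iθ₃}=r₄ω₄e^{iθ₄}.
Eliminating the other unknown: ω₄ = r₂ω₂ sin(θ₂−θ₃) / [r₄ sin(θ₄−θ₃)].
Numerator sine = +0.99051; denominator sine = +0.96987.
Result = 0.0399·6.1·(+0.99051) / (0.1083·(+0.96987)) = +2.2952 rad/s; magnitude 2.2952 rad/s.

2.30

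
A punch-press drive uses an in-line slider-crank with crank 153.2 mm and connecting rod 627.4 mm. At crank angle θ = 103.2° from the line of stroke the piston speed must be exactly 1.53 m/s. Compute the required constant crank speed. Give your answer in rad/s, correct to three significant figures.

For an in-line slider-crank, |v_piston| = rω|sinθ|·[1 + r cosθ/√(L² − r² sin²θ)].
With r = 0.1532 m, L = 0.6274 m, θ = 103.2°: the bracketed kinematic factor |dx/dθ| = 0.14059 m.
ω = v/|dx/dθ| = 1.53/0.14059 = 10.883 rad/s.

10.9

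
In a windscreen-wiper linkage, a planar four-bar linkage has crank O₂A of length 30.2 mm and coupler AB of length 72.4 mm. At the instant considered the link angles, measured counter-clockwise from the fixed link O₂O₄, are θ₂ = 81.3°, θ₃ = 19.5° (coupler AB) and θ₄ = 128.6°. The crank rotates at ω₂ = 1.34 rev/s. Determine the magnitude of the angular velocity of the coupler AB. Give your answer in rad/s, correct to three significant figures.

ω₂ = 8.419 rad/s (from 1.34 rev/s).
Differentiating the loop-closure r₂e^{iθ₂}+r₃e^{iθ₃}=r₁+r₄e^{iθ₄} gives r₂ω₂e^{iθ₂}+r₃ω₃e^{iθ₃}=r₄ω₄e^{iθ₄}.
Eliminating the other unknown: ω₃ = r₂ω₂ sin(θ₄−θ₂) / [r₃ sin(θ₃−θ₄)].
Numerator sine = +0.73491; denominator sine = -0.94495.
Result = 0.0302·8.419·(+0.73491) / (0.0724·(-0.94495)) = -2.7314 rad/s; magnitude 2.7314 rad/s.

2.73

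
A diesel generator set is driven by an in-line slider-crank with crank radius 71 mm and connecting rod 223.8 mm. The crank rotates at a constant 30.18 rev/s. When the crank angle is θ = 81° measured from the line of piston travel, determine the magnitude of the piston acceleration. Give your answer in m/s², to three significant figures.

ω = 2π·30.2 = 189.6 rad/s
x(θ) = r cosθ + √(L² − r² sin²θ); with ω constant, a = ω²·d²x/dθ².
d²x/dθ² = −r cosθ − r²(cos2θ)/√u − r⁴ sin²2θ/(4u^{3/2}),  u = L² − r² sin²θ = 0.0451688 m².
Substituting r = 0.071 m, L = 0.2238 m, θ = 81°: d²x/dθ² = +0.011388 m.
a = ω²·d²x/dθ² = (189.6)²·(+0.011388) = +409.5 m/s²;  |a| = 409.5 m/s².

409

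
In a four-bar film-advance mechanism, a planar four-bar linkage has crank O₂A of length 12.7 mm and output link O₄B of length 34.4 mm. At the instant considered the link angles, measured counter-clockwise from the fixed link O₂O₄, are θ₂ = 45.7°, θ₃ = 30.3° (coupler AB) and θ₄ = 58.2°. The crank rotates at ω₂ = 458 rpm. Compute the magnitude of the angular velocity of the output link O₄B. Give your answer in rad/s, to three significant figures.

10.0

ω₂ = 47.96 rad/s (from 458 rpm).
Differentiating the loop-closure r₂e^{iθ₂}+r₃e^{iθ₃}=r₁+r₄e^{iθ₄} gives r₂ω₂e^{iθ₂}+r₃ω₃e^{iθ₃}=r₄ω₄e^{iθ₄}.
Eliminating the other unknown: ω₄ = r₂ω₂ sin(θ₂−θ₃) / [r₄ sin(θ₄−θ₃)].
Numerator sine = +0.26556; denominator sine = +0.46793.
Result = 0.0127·47.96·(+0.26556) / (0.0344·(+0.46793)) = +10.049 rad/s; magnitude 10.049 rad/s.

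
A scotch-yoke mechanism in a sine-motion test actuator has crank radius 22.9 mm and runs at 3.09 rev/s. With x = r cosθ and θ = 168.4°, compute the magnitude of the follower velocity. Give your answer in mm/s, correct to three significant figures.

ω = 19.42 rad/s (from 3.09 rev/s).
x = r cosθ ⇒ ẋ = −rω sinθ.
|v| = rω|sinθ| = 0.0229·19.42·|sin 168.4°| = 0.0894 m/s = 89.4 mm/s.

89.4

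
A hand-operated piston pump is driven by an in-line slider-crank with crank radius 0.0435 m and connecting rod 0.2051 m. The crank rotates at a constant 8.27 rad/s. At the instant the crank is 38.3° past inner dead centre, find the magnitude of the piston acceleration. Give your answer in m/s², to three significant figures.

ω = 8.27 rad/s
x(θ) = r cosθ + √(L² − r² sin²θ); with ω constant, a = ω²·d²x/dθ².
d²x/dθ² = −r cosθ − r²(cos2θ)/√u − r⁴ sin²2θ/(4u^{3/2}),  u = L² − r² sin²θ = 0.0413391 m².
Substituting r = 0.0435 m, L = 0.2051 m, θ = 38.3°: d²x/dθ² = -0.036395 m.
a = ω²·d²x/dθ² = (8.27)²·(-0.036395) = -2.4892 m/s²;  |a| = 2.4892 m/s².

2.49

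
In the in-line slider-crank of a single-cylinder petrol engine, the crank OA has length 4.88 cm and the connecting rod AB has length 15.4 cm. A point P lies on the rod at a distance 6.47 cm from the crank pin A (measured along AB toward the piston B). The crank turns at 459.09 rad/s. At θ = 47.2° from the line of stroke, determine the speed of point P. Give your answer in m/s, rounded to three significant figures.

ω = 459.1 rad/s.  Crank-pin speed |V_A| = rω = 22.404 m/s, perpendicular to OA.
Rod angle: sinφ = −(r/L) sinθ ⇒ φ = -13.445°; ω_rod = −rω cosθ/√(L²−r²sin²θ) = -101.63 rad/s.
V_P = V_A + ω_rod × AP, with AP = 0.0647 m along the rod.
Components: V_Px = −rω sinθ − a·ω_rod·sinφ = -17.967 m/s;  V_Py = rω cosθ + a·ω_rod·cosφ = +8.8267 m/s.
|V_P| = √(V_Px² + V_Py²) = 20.018 m/s.

20.0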